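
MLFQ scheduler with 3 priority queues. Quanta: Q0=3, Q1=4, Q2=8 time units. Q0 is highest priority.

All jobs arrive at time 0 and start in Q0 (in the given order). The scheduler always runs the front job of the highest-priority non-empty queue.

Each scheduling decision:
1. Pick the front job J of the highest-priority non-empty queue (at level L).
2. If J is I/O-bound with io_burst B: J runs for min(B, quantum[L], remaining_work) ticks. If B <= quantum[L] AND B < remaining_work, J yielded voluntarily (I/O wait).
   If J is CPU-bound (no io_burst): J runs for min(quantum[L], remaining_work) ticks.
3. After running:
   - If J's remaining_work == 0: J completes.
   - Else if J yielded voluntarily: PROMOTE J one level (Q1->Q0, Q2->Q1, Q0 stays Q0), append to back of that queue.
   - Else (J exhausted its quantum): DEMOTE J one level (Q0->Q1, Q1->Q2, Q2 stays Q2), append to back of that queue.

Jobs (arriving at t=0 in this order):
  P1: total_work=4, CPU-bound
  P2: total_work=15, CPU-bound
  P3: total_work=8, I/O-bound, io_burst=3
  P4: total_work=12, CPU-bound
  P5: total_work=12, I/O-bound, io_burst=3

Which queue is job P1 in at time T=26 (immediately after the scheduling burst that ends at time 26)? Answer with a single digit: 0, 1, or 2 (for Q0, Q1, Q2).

Answer: 1

Derivation:
t=0-3: P1@Q0 runs 3, rem=1, quantum used, demote→Q1. Q0=[P2,P3,P4,P5] Q1=[P1] Q2=[]
t=3-6: P2@Q0 runs 3, rem=12, quantum used, demote→Q1. Q0=[P3,P4,P5] Q1=[P1,P2] Q2=[]
t=6-9: P3@Q0 runs 3, rem=5, I/O yield, promote→Q0. Q0=[P4,P5,P3] Q1=[P1,P2] Q2=[]
t=9-12: P4@Q0 runs 3, rem=9, quantum used, demote→Q1. Q0=[P5,P3] Q1=[P1,P2,P4] Q2=[]
t=12-15: P5@Q0 runs 3, rem=9, I/O yield, promote→Q0. Q0=[P3,P5] Q1=[P1,P2,P4] Q2=[]
t=15-18: P3@Q0 runs 3, rem=2, I/O yield, promote→Q0. Q0=[P5,P3] Q1=[P1,P2,P4] Q2=[]
t=18-21: P5@Q0 runs 3, rem=6, I/O yield, promote→Q0. Q0=[P3,P5] Q1=[P1,P2,P4] Q2=[]
t=21-23: P3@Q0 runs 2, rem=0, completes. Q0=[P5] Q1=[P1,P2,P4] Q2=[]
t=23-26: P5@Q0 runs 3, rem=3, I/O yield, promote→Q0. Q0=[P5] Q1=[P1,P2,P4] Q2=[]
t=26-29: P5@Q0 runs 3, rem=0, completes. Q0=[] Q1=[P1,P2,P4] Q2=[]
t=29-30: P1@Q1 runs 1, rem=0, completes. Q0=[] Q1=[P2,P4] Q2=[]
t=30-34: P2@Q1 runs 4, rem=8, quantum used, demote→Q2. Q0=[] Q1=[P4] Q2=[P2]
t=34-38: P4@Q1 runs 4, rem=5, quantum used, demote→Q2. Q0=[] Q1=[] Q2=[P2,P4]
t=38-46: P2@Q2 runs 8, rem=0, completes. Q0=[] Q1=[] Q2=[P4]
t=46-51: P4@Q2 runs 5, rem=0, completes. Q0=[] Q1=[] Q2=[]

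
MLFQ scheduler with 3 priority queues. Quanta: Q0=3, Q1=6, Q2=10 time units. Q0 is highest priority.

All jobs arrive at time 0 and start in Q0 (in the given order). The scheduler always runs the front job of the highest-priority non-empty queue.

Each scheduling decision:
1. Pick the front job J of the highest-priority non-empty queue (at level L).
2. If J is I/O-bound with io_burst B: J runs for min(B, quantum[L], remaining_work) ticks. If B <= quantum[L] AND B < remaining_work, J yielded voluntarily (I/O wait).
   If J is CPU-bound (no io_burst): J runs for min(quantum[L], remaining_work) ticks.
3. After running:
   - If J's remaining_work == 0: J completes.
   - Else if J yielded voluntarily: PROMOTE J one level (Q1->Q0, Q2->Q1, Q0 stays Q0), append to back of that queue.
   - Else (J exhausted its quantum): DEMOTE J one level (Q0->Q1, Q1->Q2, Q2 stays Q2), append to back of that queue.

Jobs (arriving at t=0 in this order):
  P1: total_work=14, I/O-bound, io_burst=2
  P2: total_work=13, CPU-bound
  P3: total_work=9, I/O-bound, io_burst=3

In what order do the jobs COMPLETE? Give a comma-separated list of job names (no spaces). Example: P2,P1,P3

t=0-2: P1@Q0 runs 2, rem=12, I/O yield, promote→Q0. Q0=[P2,P3,P1] Q1=[] Q2=[]
t=2-5: P2@Q0 runs 3, rem=10, quantum used, demote→Q1. Q0=[P3,P1] Q1=[P2] Q2=[]
t=5-8: P3@Q0 runs 3, rem=6, I/O yield, promote→Q0. Q0=[P1,P3] Q1=[P2] Q2=[]
t=8-10: P1@Q0 runs 2, rem=10, I/O yield, promote→Q0. Q0=[P3,P1] Q1=[P2] Q2=[]
t=10-13: P3@Q0 runs 3, rem=3, I/O yield, promote→Q0. Q0=[P1,P3] Q1=[P2] Q2=[]
t=13-15: P1@Q0 runs 2, rem=8, I/O yield, promote→Q0. Q0=[P3,P1] Q1=[P2] Q2=[]
t=15-18: P3@Q0 runs 3, rem=0, completes. Q0=[P1] Q1=[P2] Q2=[]
t=18-20: P1@Q0 runs 2, rem=6, I/O yield, promote→Q0. Q0=[P1] Q1=[P2] Q2=[]
t=20-22: P1@Q0 runs 2, rem=4, I/O yield, promote→Q0. Q0=[P1] Q1=[P2] Q2=[]
t=22-24: P1@Q0 runs 2, rem=2, I/O yield, promote→Q0. Q0=[P1] Q1=[P2] Q2=[]
t=24-26: P1@Q0 runs 2, rem=0, completes. Q0=[] Q1=[P2] Q2=[]
t=26-32: P2@Q1 runs 6, rem=4, quantum used, demote→Q2. Q0=[] Q1=[] Q2=[P2]
t=32-36: P2@Q2 runs 4, rem=0, completes. Q0=[] Q1=[] Q2=[]

Answer: P3,P1,P2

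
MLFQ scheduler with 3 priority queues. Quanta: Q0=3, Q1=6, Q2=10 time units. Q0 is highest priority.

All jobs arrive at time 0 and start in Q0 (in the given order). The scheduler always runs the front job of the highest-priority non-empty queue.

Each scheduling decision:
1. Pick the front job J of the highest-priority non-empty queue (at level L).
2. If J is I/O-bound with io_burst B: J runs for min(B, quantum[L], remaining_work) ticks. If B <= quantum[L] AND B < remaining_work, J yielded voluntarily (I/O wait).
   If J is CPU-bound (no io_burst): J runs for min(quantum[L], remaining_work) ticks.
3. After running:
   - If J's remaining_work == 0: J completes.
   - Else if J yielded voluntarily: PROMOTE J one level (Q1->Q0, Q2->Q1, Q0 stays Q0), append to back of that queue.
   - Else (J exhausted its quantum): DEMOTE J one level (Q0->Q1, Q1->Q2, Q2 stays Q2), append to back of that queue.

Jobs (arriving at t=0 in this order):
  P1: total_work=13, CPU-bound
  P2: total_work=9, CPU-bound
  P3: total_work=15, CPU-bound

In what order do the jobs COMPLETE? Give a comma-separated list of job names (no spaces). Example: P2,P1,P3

t=0-3: P1@Q0 runs 3, rem=10, quantum used, demote→Q1. Q0=[P2,P3] Q1=[P1] Q2=[]
t=3-6: P2@Q0 runs 3, rem=6, quantum used, demote→Q1. Q0=[P3] Q1=[P1,P2] Q2=[]
t=6-9: P3@Q0 runs 3, rem=12, quantum used, demote→Q1. Q0=[] Q1=[P1,P2,P3] Q2=[]
t=9-15: P1@Q1 runs 6, rem=4, quantum used, demote→Q2. Q0=[] Q1=[P2,P3] Q2=[P1]
t=15-21: P2@Q1 runs 6, rem=0, completes. Q0=[] Q1=[P3] Q2=[P1]
t=21-27: P3@Q1 runs 6, rem=6, quantum used, demote→Q2. Q0=[] Q1=[] Q2=[P1,P3]
t=27-31: P1@Q2 runs 4, rem=0, completes. Q0=[] Q1=[] Q2=[P3]
t=31-37: P3@Q2 runs 6, rem=0, completes. Q0=[] Q1=[] Q2=[]

Answer: P2,P1,P3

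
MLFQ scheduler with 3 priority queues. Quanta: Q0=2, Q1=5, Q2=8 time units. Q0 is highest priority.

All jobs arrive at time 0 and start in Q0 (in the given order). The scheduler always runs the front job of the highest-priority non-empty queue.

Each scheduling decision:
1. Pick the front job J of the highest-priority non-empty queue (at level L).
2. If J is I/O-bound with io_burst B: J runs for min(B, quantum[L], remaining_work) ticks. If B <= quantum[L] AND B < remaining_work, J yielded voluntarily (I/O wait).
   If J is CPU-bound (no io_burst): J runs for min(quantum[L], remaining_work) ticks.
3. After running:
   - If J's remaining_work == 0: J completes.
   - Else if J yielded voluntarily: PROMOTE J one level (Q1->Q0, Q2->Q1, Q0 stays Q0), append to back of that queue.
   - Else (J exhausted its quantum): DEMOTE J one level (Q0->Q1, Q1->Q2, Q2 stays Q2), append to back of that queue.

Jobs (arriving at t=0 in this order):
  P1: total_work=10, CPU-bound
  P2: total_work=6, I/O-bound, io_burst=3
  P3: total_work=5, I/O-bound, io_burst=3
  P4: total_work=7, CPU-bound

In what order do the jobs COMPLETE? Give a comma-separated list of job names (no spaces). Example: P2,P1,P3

Answer: P2,P3,P4,P1

Derivation:
t=0-2: P1@Q0 runs 2, rem=8, quantum used, demote→Q1. Q0=[P2,P3,P4] Q1=[P1] Q2=[]
t=2-4: P2@Q0 runs 2, rem=4, quantum used, demote→Q1. Q0=[P3,P4] Q1=[P1,P2] Q2=[]
t=4-6: P3@Q0 runs 2, rem=3, quantum used, demote→Q1. Q0=[P4] Q1=[P1,P2,P3] Q2=[]
t=6-8: P4@Q0 runs 2, rem=5, quantum used, demote→Q1. Q0=[] Q1=[P1,P2,P3,P4] Q2=[]
t=8-13: P1@Q1 runs 5, rem=3, quantum used, demote→Q2. Q0=[] Q1=[P2,P3,P4] Q2=[P1]
t=13-16: P2@Q1 runs 3, rem=1, I/O yield, promote→Q0. Q0=[P2] Q1=[P3,P4] Q2=[P1]
t=16-17: P2@Q0 runs 1, rem=0, completes. Q0=[] Q1=[P3,P4] Q2=[P1]
t=17-20: P3@Q1 runs 3, rem=0, completes. Q0=[] Q1=[P4] Q2=[P1]
t=20-25: P4@Q1 runs 5, rem=0, completes. Q0=[] Q1=[] Q2=[P1]
t=25-28: P1@Q2 runs 3, rem=0, completes. Q0=[] Q1=[] Q2=[]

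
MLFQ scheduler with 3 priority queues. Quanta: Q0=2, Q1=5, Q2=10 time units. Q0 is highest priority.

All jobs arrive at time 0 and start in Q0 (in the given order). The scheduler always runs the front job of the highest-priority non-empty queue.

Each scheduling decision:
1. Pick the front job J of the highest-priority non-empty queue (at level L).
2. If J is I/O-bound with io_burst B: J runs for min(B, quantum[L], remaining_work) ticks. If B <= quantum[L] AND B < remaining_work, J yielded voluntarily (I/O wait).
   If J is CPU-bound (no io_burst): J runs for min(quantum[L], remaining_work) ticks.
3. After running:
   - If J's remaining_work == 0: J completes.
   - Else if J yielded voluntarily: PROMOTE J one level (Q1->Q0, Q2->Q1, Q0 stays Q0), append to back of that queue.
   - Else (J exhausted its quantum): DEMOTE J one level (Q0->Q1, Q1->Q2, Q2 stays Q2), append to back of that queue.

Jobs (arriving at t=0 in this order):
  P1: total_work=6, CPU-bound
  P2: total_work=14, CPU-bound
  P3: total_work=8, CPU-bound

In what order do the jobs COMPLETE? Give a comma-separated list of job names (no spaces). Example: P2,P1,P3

t=0-2: P1@Q0 runs 2, rem=4, quantum used, demote→Q1. Q0=[P2,P3] Q1=[P1] Q2=[]
t=2-4: P2@Q0 runs 2, rem=12, quantum used, demote→Q1. Q0=[P3] Q1=[P1,P2] Q2=[]
t=4-6: P3@Q0 runs 2, rem=6, quantum used, demote→Q1. Q0=[] Q1=[P1,P2,P3] Q2=[]
t=6-10: P1@Q1 runs 4, rem=0, completes. Q0=[] Q1=[P2,P3] Q2=[]
t=10-15: P2@Q1 runs 5, rem=7, quantum used, demote→Q2. Q0=[] Q1=[P3] Q2=[P2]
t=15-20: P3@Q1 runs 5, rem=1, quantum used, demote→Q2. Q0=[] Q1=[] Q2=[P2,P3]
t=20-27: P2@Q2 runs 7, rem=0, completes. Q0=[] Q1=[] Q2=[P3]
t=27-28: P3@Q2 runs 1, rem=0, completes. Q0=[] Q1=[] Q2=[]

Answer: P1,P2,P3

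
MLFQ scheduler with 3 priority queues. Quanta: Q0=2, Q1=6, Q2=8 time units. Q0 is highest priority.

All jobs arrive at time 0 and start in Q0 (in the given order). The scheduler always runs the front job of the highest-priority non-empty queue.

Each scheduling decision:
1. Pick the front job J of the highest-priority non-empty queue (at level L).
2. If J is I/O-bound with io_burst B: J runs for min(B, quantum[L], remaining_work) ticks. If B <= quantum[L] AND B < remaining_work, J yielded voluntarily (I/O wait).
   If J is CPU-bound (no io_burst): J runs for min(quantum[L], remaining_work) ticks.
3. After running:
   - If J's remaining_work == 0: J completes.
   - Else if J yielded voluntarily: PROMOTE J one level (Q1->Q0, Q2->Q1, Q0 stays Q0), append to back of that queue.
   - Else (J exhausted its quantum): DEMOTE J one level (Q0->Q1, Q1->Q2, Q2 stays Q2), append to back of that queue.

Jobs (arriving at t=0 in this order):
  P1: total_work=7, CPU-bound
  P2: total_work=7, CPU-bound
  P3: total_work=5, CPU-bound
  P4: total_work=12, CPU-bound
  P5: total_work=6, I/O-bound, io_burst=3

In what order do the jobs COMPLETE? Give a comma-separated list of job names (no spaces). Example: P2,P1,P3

t=0-2: P1@Q0 runs 2, rem=5, quantum used, demote→Q1. Q0=[P2,P3,P4,P5] Q1=[P1] Q2=[]
t=2-4: P2@Q0 runs 2, rem=5, quantum used, demote→Q1. Q0=[P3,P4,P5] Q1=[P1,P2] Q2=[]
t=4-6: P3@Q0 runs 2, rem=3, quantum used, demote→Q1. Q0=[P4,P5] Q1=[P1,P2,P3] Q2=[]
t=6-8: P4@Q0 runs 2, rem=10, quantum used, demote→Q1. Q0=[P5] Q1=[P1,P2,P3,P4] Q2=[]
t=8-10: P5@Q0 runs 2, rem=4, quantum used, demote→Q1. Q0=[] Q1=[P1,P2,P3,P4,P5] Q2=[]
t=10-15: P1@Q1 runs 5, rem=0, completes. Q0=[] Q1=[P2,P3,P4,P5] Q2=[]
t=15-20: P2@Q1 runs 5, rem=0, completes. Q0=[] Q1=[P3,P4,P5] Q2=[]
t=20-23: P3@Q1 runs 3, rem=0, completes. Q0=[] Q1=[P4,P5] Q2=[]
t=23-29: P4@Q1 runs 6, rem=4, quantum used, demote→Q2. Q0=[] Q1=[P5] Q2=[P4]
t=29-32: P5@Q1 runs 3, rem=1, I/O yield, promote→Q0. Q0=[P5] Q1=[] Q2=[P4]
t=32-33: P5@Q0 runs 1, rem=0, completes. Q0=[] Q1=[] Q2=[P4]
t=33-37: P4@Q2 runs 4, rem=0, completes. Q0=[] Q1=[] Q2=[]

Answer: P1,P2,P3,P5,P4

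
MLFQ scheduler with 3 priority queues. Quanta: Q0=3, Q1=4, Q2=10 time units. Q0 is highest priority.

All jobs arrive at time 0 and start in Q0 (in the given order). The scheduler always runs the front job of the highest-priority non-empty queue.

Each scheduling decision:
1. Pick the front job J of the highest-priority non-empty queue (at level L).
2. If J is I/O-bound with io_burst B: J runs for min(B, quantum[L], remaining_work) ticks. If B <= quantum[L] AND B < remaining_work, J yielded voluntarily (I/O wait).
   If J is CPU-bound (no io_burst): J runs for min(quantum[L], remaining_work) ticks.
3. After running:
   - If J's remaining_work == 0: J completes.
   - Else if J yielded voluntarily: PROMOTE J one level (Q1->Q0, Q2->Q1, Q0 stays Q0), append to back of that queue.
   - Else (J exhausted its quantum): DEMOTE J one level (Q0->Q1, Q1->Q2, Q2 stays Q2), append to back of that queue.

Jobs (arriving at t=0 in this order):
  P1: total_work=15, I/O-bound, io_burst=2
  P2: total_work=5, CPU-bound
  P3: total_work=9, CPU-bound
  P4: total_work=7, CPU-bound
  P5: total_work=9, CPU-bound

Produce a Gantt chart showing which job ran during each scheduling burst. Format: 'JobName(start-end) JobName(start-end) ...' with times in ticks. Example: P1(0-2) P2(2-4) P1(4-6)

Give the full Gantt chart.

Answer: P1(0-2) P2(2-5) P3(5-8) P4(8-11) P5(11-14) P1(14-16) P1(16-18) P1(18-20) P1(20-22) P1(22-24) P1(24-26) P1(26-27) P2(27-29) P3(29-33) P4(33-37) P5(37-41) P3(41-43) P5(43-45)

Derivation:
t=0-2: P1@Q0 runs 2, rem=13, I/O yield, promote→Q0. Q0=[P2,P3,P4,P5,P1] Q1=[] Q2=[]
t=2-5: P2@Q0 runs 3, rem=2, quantum used, demote→Q1. Q0=[P3,P4,P5,P1] Q1=[P2] Q2=[]
t=5-8: P3@Q0 runs 3, rem=6, quantum used, demote→Q1. Q0=[P4,P5,P1] Q1=[P2,P3] Q2=[]
t=8-11: P4@Q0 runs 3, rem=4, quantum used, demote→Q1. Q0=[P5,P1] Q1=[P2,P3,P4] Q2=[]
t=11-14: P5@Q0 runs 3, rem=6, quantum used, demote→Q1. Q0=[P1] Q1=[P2,P3,P4,P5] Q2=[]
t=14-16: P1@Q0 runs 2, rem=11, I/O yield, promote→Q0. Q0=[P1] Q1=[P2,P3,P4,P5] Q2=[]
t=16-18: P1@Q0 runs 2, rem=9, I/O yield, promote→Q0. Q0=[P1] Q1=[P2,P3,P4,P5] Q2=[]
t=18-20: P1@Q0 runs 2, rem=7, I/O yield, promote→Q0. Q0=[P1] Q1=[P2,P3,P4,P5] Q2=[]
t=20-22: P1@Q0 runs 2, rem=5, I/O yield, promote→Q0. Q0=[P1] Q1=[P2,P3,P4,P5] Q2=[]
t=22-24: P1@Q0 runs 2, rem=3, I/O yield, promote→Q0. Q0=[P1] Q1=[P2,P3,P4,P5] Q2=[]
t=24-26: P1@Q0 runs 2, rem=1, I/O yield, promote→Q0. Q0=[P1] Q1=[P2,P3,P4,P5] Q2=[]
t=26-27: P1@Q0 runs 1, rem=0, completes. Q0=[] Q1=[P2,P3,P4,P5] Q2=[]
t=27-29: P2@Q1 runs 2, rem=0, completes. Q0=[] Q1=[P3,P4,P5] Q2=[]
t=29-33: P3@Q1 runs 4, rem=2, quantum used, demote→Q2. Q0=[] Q1=[P4,P5] Q2=[P3]
t=33-37: P4@Q1 runs 4, rem=0, completes. Q0=[] Q1=[P5] Q2=[P3]
t=37-41: P5@Q1 runs 4, rem=2, quantum used, demote→Q2. Q0=[] Q1=[] Q2=[P3,P5]
t=41-43: P3@Q2 runs 2, rem=0, completes. Q0=[] Q1=[] Q2=[P5]
t=43-45: P5@Q2 runs 2, rem=0, completes. Q0=[] Q1=[] Q2=[]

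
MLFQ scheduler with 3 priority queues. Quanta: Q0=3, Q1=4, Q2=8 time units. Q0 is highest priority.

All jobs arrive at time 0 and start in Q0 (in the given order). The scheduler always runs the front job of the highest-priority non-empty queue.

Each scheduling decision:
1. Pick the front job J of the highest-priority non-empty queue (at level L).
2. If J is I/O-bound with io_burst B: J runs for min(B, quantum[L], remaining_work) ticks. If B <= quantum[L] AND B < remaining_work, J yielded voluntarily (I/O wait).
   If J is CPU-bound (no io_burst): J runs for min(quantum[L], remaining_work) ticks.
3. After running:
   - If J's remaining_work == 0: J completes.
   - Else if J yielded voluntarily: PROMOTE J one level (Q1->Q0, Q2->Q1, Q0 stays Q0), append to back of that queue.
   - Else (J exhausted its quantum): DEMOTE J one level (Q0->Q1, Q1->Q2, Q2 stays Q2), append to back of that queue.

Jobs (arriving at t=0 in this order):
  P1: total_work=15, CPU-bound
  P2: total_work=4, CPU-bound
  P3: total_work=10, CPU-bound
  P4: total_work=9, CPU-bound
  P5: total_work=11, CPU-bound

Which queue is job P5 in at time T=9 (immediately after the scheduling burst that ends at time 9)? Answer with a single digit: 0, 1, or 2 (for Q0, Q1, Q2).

t=0-3: P1@Q0 runs 3, rem=12, quantum used, demote→Q1. Q0=[P2,P3,P4,P5] Q1=[P1] Q2=[]
t=3-6: P2@Q0 runs 3, rem=1, quantum used, demote→Q1. Q0=[P3,P4,P5] Q1=[P1,P2] Q2=[]
t=6-9: P3@Q0 runs 3, rem=7, quantum used, demote→Q1. Q0=[P4,P5] Q1=[P1,P2,P3] Q2=[]
t=9-12: P4@Q0 runs 3, rem=6, quantum used, demote→Q1. Q0=[P5] Q1=[P1,P2,P3,P4] Q2=[]
t=12-15: P5@Q0 runs 3, rem=8, quantum used, demote→Q1. Q0=[] Q1=[P1,P2,P3,P4,P5] Q2=[]
t=15-19: P1@Q1 runs 4, rem=8, quantum used, demote→Q2. Q0=[] Q1=[P2,P3,P4,P5] Q2=[P1]
t=19-20: P2@Q1 runs 1, rem=0, completes. Q0=[] Q1=[P3,P4,P5] Q2=[P1]
t=20-24: P3@Q1 runs 4, rem=3, quantum used, demote→Q2. Q0=[] Q1=[P4,P5] Q2=[P1,P3]
t=24-28: P4@Q1 runs 4, rem=2, quantum used, demote→Q2. Q0=[] Q1=[P5] Q2=[P1,P3,P4]
t=28-32: P5@Q1 runs 4, rem=4, quantum used, demote→Q2. Q0=[] Q1=[] Q2=[P1,P3,P4,P5]
t=32-40: P1@Q2 runs 8, rem=0, completes. Q0=[] Q1=[] Q2=[P3,P4,P5]
t=40-43: P3@Q2 runs 3, rem=0, completes. Q0=[] Q1=[] Q2=[P4,P5]
t=43-45: P4@Q2 runs 2, rem=0, completes. Q0=[] Q1=[] Q2=[P5]
t=45-49: P5@Q2 runs 4, rem=0, completes. Q0=[] Q1=[] Q2=[]

Answer: 0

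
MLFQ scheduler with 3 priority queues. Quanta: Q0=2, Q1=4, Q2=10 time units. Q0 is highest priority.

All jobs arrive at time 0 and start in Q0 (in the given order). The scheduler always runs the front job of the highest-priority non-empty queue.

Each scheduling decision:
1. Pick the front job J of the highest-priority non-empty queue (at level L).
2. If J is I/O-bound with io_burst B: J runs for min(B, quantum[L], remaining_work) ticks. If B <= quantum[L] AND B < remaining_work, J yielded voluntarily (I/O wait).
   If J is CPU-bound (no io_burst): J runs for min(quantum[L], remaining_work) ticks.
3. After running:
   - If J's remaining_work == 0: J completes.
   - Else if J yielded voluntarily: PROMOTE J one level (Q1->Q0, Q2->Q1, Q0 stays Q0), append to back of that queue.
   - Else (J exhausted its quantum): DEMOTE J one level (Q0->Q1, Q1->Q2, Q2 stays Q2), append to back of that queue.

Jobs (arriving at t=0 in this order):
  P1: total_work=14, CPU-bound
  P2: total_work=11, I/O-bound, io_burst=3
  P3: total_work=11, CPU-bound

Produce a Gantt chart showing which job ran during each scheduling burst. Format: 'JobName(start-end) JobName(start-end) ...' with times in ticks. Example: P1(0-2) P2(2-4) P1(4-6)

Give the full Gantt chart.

Answer: P1(0-2) P2(2-4) P3(4-6) P1(6-10) P2(10-13) P2(13-15) P3(15-19) P2(19-22) P2(22-23) P1(23-31) P3(31-36)

Derivation:
t=0-2: P1@Q0 runs 2, rem=12, quantum used, demote→Q1. Q0=[P2,P3] Q1=[P1] Q2=[]
t=2-4: P2@Q0 runs 2, rem=9, quantum used, demote→Q1. Q0=[P3] Q1=[P1,P2] Q2=[]
t=4-6: P3@Q0 runs 2, rem=9, quantum used, demote→Q1. Q0=[] Q1=[P1,P2,P3] Q2=[]
t=6-10: P1@Q1 runs 4, rem=8, quantum used, demote→Q2. Q0=[] Q1=[P2,P3] Q2=[P1]
t=10-13: P2@Q1 runs 3, rem=6, I/O yield, promote→Q0. Q0=[P2] Q1=[P3] Q2=[P1]
t=13-15: P2@Q0 runs 2, rem=4, quantum used, demote→Q1. Q0=[] Q1=[P3,P2] Q2=[P1]
t=15-19: P3@Q1 runs 4, rem=5, quantum used, demote→Q2. Q0=[] Q1=[P2] Q2=[P1,P3]
t=19-22: P2@Q1 runs 3, rem=1, I/O yield, promote→Q0. Q0=[P2] Q1=[] Q2=[P1,P3]
t=22-23: P2@Q0 runs 1, rem=0, completes. Q0=[] Q1=[] Q2=[P1,P3]
t=23-31: P1@Q2 runs 8, rem=0, completes. Q0=[] Q1=[] Q2=[P3]
t=31-36: P3@Q2 runs 5, rem=0, completes. Q0=[] Q1=[] Q2=[]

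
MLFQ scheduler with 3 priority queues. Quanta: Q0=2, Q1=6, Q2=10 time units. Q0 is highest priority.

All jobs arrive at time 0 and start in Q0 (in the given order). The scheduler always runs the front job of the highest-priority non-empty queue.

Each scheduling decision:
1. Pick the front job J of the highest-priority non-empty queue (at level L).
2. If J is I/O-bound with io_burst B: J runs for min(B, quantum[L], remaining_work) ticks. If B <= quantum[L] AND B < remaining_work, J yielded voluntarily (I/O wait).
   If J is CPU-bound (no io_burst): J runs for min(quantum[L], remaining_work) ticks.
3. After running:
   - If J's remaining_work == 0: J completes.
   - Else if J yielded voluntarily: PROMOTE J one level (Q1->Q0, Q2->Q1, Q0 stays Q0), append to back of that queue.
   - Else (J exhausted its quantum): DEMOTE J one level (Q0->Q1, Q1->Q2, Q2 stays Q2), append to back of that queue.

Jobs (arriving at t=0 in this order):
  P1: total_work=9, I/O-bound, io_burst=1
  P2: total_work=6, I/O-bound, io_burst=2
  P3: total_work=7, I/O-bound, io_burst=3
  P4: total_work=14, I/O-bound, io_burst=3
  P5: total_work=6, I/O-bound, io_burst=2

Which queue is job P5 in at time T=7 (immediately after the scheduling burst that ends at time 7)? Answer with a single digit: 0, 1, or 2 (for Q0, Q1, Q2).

t=0-1: P1@Q0 runs 1, rem=8, I/O yield, promote→Q0. Q0=[P2,P3,P4,P5,P1] Q1=[] Q2=[]
t=1-3: P2@Q0 runs 2, rem=4, I/O yield, promote→Q0. Q0=[P3,P4,P5,P1,P2] Q1=[] Q2=[]
t=3-5: P3@Q0 runs 2, rem=5, quantum used, demote→Q1. Q0=[P4,P5,P1,P2] Q1=[P3] Q2=[]
t=5-7: P4@Q0 runs 2, rem=12, quantum used, demote→Q1. Q0=[P5,P1,P2] Q1=[P3,P4] Q2=[]
t=7-9: P5@Q0 runs 2, rem=4, I/O yield, promote→Q0. Q0=[P1,P2,P5] Q1=[P3,P4] Q2=[]
t=9-10: P1@Q0 runs 1, rem=7, I/O yield, promote→Q0. Q0=[P2,P5,P1] Q1=[P3,P4] Q2=[]
t=10-12: P2@Q0 runs 2, rem=2, I/O yield, promote→Q0. Q0=[P5,P1,P2] Q1=[P3,P4] Q2=[]
t=12-14: P5@Q0 runs 2, rem=2, I/O yield, promote→Q0. Q0=[P1,P2,P5] Q1=[P3,P4] Q2=[]
t=14-15: P1@Q0 runs 1, rem=6, I/O yield, promote→Q0. Q0=[P2,P5,P1] Q1=[P3,P4] Q2=[]
t=15-17: P2@Q0 runs 2, rem=0, completes. Q0=[P5,P1] Q1=[P3,P4] Q2=[]
t=17-19: P5@Q0 runs 2, rem=0, completes. Q0=[P1] Q1=[P3,P4] Q2=[]
t=19-20: P1@Q0 runs 1, rem=5, I/O yield, promote→Q0. Q0=[P1] Q1=[P3,P4] Q2=[]
t=20-21: P1@Q0 runs 1, rem=4, I/O yield, promote→Q0. Q0=[P1] Q1=[P3,P4] Q2=[]
t=21-22: P1@Q0 runs 1, rem=3, I/O yield, promote→Q0. Q0=[P1] Q1=[P3,P4] Q2=[]
t=22-23: P1@Q0 runs 1, rem=2, I/O yield, promote→Q0. Q0=[P1] Q1=[P3,P4] Q2=[]
t=23-24: P1@Q0 runs 1, rem=1, I/O yield, promote→Q0. Q0=[P1] Q1=[P3,P4] Q2=[]
t=24-25: P1@Q0 runs 1, rem=0, completes. Q0=[] Q1=[P3,P4] Q2=[]
t=25-28: P3@Q1 runs 3, rem=2, I/O yield, promote→Q0. Q0=[P3] Q1=[P4] Q2=[]
t=28-30: P3@Q0 runs 2, rem=0, completes. Q0=[] Q1=[P4] Q2=[]
t=30-33: P4@Q1 runs 3, rem=9, I/O yield, promote→Q0. Q0=[P4] Q1=[] Q2=[]
t=33-35: P4@Q0 runs 2, rem=7, quantum used, demote→Q1. Q0=[] Q1=[P4] Q2=[]
t=35-38: P4@Q1 runs 3, rem=4, I/O yield, promote→Q0. Q0=[P4] Q1=[] Q2=[]
t=38-40: P4@Q0 runs 2, rem=2, quantum used, demote→Q1. Q0=[] Q1=[P4] Q2=[]
t=40-42: P4@Q1 runs 2, rem=0, completes. Q0=[] Q1=[] Q2=[]

Answer: 0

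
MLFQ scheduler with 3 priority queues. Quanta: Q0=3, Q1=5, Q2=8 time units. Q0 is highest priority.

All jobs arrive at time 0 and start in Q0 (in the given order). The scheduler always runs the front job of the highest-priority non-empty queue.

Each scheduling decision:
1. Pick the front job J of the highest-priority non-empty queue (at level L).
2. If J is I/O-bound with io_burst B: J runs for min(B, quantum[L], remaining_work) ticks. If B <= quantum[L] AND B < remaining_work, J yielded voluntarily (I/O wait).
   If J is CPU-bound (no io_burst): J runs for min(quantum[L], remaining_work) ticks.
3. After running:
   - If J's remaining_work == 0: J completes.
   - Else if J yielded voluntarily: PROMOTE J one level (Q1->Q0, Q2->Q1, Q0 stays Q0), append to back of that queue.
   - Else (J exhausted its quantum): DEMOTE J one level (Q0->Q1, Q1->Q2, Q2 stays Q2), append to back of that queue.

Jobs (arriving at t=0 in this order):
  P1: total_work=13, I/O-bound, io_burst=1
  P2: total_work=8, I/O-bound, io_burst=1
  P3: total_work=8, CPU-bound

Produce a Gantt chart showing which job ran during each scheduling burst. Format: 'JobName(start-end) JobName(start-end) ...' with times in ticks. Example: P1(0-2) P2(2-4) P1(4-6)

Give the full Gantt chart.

t=0-1: P1@Q0 runs 1, rem=12, I/O yield, promote→Q0. Q0=[P2,P3,P1] Q1=[] Q2=[]
t=1-2: P2@Q0 runs 1, rem=7, I/O yield, promote→Q0. Q0=[P3,P1,P2] Q1=[] Q2=[]
t=2-5: P3@Q0 runs 3, rem=5, quantum used, demote→Q1. Q0=[P1,P2] Q1=[P3] Q2=[]
t=5-6: P1@Q0 runs 1, rem=11, I/O yield, promote→Q0. Q0=[P2,P1] Q1=[P3] Q2=[]
t=6-7: P2@Q0 runs 1, rem=6, I/O yield, promote→Q0. Q0=[P1,P2] Q1=[P3] Q2=[]
t=7-8: P1@Q0 runs 1, rem=10, I/O yield, promote→Q0. Q0=[P2,P1] Q1=[P3] Q2=[]
t=8-9: P2@Q0 runs 1, rem=5, I/O yield, promote→Q0. Q0=[P1,P2] Q1=[P3] Q2=[]
t=9-10: P1@Q0 runs 1, rem=9, I/O yield, promote→Q0. Q0=[P2,P1] Q1=[P3] Q2=[]
t=10-11: P2@Q0 runs 1, rem=4, I/O yield, promote→Q0. Q0=[P1,P2] Q1=[P3] Q2=[]
t=11-12: P1@Q0 runs 1, rem=8, I/O yield, promote→Q0. Q0=[P2,P1] Q1=[P3] Q2=[]
t=12-13: P2@Q0 runs 1, rem=3, I/O yield, promote→Q0. Q0=[P1,P2] Q1=[P3] Q2=[]
t=13-14: P1@Q0 runs 1, rem=7, I/O yield, promote→Q0. Q0=[P2,P1] Q1=[P3] Q2=[]
t=14-15: P2@Q0 runs 1, rem=2, I/O yield, promote→Q0. Q0=[P1,P2] Q1=[P3] Q2=[]
t=15-16: P1@Q0 runs 1, rem=6, I/O yield, promote→Q0. Q0=[P2,P1] Q1=[P3] Q2=[]
t=16-17: P2@Q0 runs 1, rem=1, I/O yield, promote→Q0. Q0=[P1,P2] Q1=[P3] Q2=[]
t=17-18: P1@Q0 runs 1, rem=5, I/O yield, promote→Q0. Q0=[P2,P1] Q1=[P3] Q2=[]
t=18-19: P2@Q0 runs 1, rem=0, completes. Q0=[P1] Q1=[P3] Q2=[]
t=19-20: P1@Q0 runs 1, rem=4, I/O yield, promote→Q0. Q0=[P1] Q1=[P3] Q2=[]
t=20-21: P1@Q0 runs 1, rem=3, I/O yield, promote→Q0. Q0=[P1] Q1=[P3] Q2=[]
t=21-22: P1@Q0 runs 1, rem=2, I/O yield, promote→Q0. Q0=[P1] Q1=[P3] Q2=[]
t=22-23: P1@Q0 runs 1, rem=1, I/O yield, promote→Q0. Q0=[P1] Q1=[P3] Q2=[]
t=23-24: P1@Q0 runs 1, rem=0, completes. Q0=[] Q1=[P3] Q2=[]
t=24-29: P3@Q1 runs 5, rem=0, completes. Q0=[] Q1=[] Q2=[]

Answer: P1(0-1) P2(1-2) P3(2-5) P1(5-6) P2(6-7) P1(7-8) P2(8-9) P1(9-10) P2(10-11) P1(11-12) P2(12-13) P1(13-14) P2(14-15) P1(15-16) P2(16-17) P1(17-18) P2(18-19) P1(19-20) P1(20-21) P1(21-22) P1(22-23) P1(23-24) P3(24-29)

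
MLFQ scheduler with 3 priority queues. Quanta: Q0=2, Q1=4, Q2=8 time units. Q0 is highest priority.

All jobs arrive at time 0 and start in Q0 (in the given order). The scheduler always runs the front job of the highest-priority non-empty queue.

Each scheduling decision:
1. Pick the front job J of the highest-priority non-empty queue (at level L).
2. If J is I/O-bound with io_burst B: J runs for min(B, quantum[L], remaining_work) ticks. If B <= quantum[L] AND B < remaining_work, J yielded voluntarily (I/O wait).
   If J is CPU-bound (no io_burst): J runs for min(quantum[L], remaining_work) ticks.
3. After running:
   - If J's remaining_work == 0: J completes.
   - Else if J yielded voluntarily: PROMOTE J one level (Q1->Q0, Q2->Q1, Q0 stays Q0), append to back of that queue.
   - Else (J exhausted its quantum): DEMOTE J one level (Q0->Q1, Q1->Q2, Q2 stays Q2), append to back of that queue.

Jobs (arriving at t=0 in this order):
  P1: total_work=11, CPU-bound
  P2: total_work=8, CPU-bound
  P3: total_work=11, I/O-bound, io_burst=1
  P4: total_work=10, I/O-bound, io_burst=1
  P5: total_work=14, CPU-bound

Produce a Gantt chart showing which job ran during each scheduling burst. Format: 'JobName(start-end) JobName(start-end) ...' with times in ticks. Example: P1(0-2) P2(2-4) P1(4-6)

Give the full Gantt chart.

t=0-2: P1@Q0 runs 2, rem=9, quantum used, demote→Q1. Q0=[P2,P3,P4,P5] Q1=[P1] Q2=[]
t=2-4: P2@Q0 runs 2, rem=6, quantum used, demote→Q1. Q0=[P3,P4,P5] Q1=[P1,P2] Q2=[]
t=4-5: P3@Q0 runs 1, rem=10, I/O yield, promote→Q0. Q0=[P4,P5,P3] Q1=[P1,P2] Q2=[]
t=5-6: P4@Q0 runs 1, rem=9, I/O yield, promote→Q0. Q0=[P5,P3,P4] Q1=[P1,P2] Q2=[]
t=6-8: P5@Q0 runs 2, rem=12, quantum used, demote→Q1. Q0=[P3,P4] Q1=[P1,P2,P5] Q2=[]
t=8-9: P3@Q0 runs 1, rem=9, I/O yield, promote→Q0. Q0=[P4,P3] Q1=[P1,P2,P5] Q2=[]
t=9-10: P4@Q0 runs 1, rem=8, I/O yield, promote→Q0. Q0=[P3,P4] Q1=[P1,P2,P5] Q2=[]
t=10-11: P3@Q0 runs 1, rem=8, I/O yield, promote→Q0. Q0=[P4,P3] Q1=[P1,P2,P5] Q2=[]
t=11-12: P4@Q0 runs 1, rem=7, I/O yield, promote→Q0. Q0=[P3,P4] Q1=[P1,P2,P5] Q2=[]
t=12-13: P3@Q0 runs 1, rem=7, I/O yield, promote→Q0. Q0=[P4,P3] Q1=[P1,P2,P5] Q2=[]
t=13-14: P4@Q0 runs 1, rem=6, I/O yield, promote→Q0. Q0=[P3,P4] Q1=[P1,P2,P5] Q2=[]
t=14-15: P3@Q0 runs 1, rem=6, I/O yield, promote→Q0. Q0=[P4,P3] Q1=[P1,P2,P5] Q2=[]
t=15-16: P4@Q0 runs 1, rem=5, I/O yield, promote→Q0. Q0=[P3,P4] Q1=[P1,P2,P5] Q2=[]
t=16-17: P3@Q0 runs 1, rem=5, I/O yield, promote→Q0. Q0=[P4,P3] Q1=[P1,P2,P5] Q2=[]
t=17-18: P4@Q0 runs 1, rem=4, I/O yield, promote→Q0. Q0=[P3,P4] Q1=[P1,P2,P5] Q2=[]
t=18-19: P3@Q0 runs 1, rem=4, I/O yield, promote→Q0. Q0=[P4,P3] Q1=[P1,P2,P5] Q2=[]
t=19-20: P4@Q0 runs 1, rem=3, I/O yield, promote→Q0. Q0=[P3,P4] Q1=[P1,P2,P5] Q2=[]
t=20-21: P3@Q0 runs 1, rem=3, I/O yield, promote→Q0. Q0=[P4,P3] Q1=[P1,P2,P5] Q2=[]
t=21-22: P4@Q0 runs 1, rem=2, I/O yield, promote→Q0. Q0=[P3,P4] Q1=[P1,P2,P5] Q2=[]
t=22-23: P3@Q0 runs 1, rem=2, I/O yield, promote→Q0. Q0=[P4,P3] Q1=[P1,P2,P5] Q2=[]
t=23-24: P4@Q0 runs 1, rem=1, I/O yield, promote→Q0. Q0=[P3,P4] Q1=[P1,P2,P5] Q2=[]
t=24-25: P3@Q0 runs 1, rem=1, I/O yield, promote→Q0. Q0=[P4,P3] Q1=[P1,P2,P5] Q2=[]
t=25-26: P4@Q0 runs 1, rem=0, completes. Q0=[P3] Q1=[P1,P2,P5] Q2=[]
t=26-27: P3@Q0 runs 1, rem=0, completes. Q0=[] Q1=[P1,P2,P5] Q2=[]
t=27-31: P1@Q1 runs 4, rem=5, quantum used, demote→Q2. Q0=[] Q1=[P2,P5] Q2=[P1]
t=31-35: P2@Q1 runs 4, rem=2, quantum used, demote→Q2. Q0=[] Q1=[P5] Q2=[P1,P2]
t=35-39: P5@Q1 runs 4, rem=8, quantum used, demote→Q2. Q0=[] Q1=[] Q2=[P1,P2,P5]
t=39-44: P1@Q2 runs 5, rem=0, completes. Q0=[] Q1=[] Q2=[P2,P5]
t=44-46: P2@Q2 runs 2, rem=0, completes. Q0=[] Q1=[] Q2=[P5]
t=46-54: P5@Q2 runs 8, rem=0, completes. Q0=[] Q1=[] Q2=[]

Answer: P1(0-2) P2(2-4) P3(4-5) P4(5-6) P5(6-8) P3(8-9) P4(9-10) P3(10-11) P4(11-12) P3(12-13) P4(13-14) P3(14-15) P4(15-16) P3(16-17) P4(17-18) P3(18-19) P4(19-20) P3(20-21) P4(21-22) P3(22-23) P4(23-24) P3(24-25) P4(25-26) P3(26-27) P1(27-31) P2(31-35) P5(35-39) P1(39-44) P2(44-46) P5(46-54)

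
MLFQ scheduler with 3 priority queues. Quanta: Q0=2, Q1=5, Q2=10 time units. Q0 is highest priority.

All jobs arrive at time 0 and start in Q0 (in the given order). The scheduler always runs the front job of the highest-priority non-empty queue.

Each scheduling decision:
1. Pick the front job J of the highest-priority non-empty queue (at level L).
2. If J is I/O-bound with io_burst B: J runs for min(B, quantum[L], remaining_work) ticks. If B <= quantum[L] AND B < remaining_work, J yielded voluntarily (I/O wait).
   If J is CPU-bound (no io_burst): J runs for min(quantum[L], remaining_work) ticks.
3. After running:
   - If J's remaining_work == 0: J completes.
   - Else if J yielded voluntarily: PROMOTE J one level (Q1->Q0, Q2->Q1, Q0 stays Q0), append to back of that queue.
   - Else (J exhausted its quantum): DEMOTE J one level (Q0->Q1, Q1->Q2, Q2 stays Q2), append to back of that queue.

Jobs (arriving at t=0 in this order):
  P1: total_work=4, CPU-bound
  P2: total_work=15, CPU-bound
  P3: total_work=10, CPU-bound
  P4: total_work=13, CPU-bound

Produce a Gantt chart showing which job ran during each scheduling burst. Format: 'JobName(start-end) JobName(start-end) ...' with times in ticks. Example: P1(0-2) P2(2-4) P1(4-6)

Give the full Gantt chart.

Answer: P1(0-2) P2(2-4) P3(4-6) P4(6-8) P1(8-10) P2(10-15) P3(15-20) P4(20-25) P2(25-33) P3(33-36) P4(36-42)

Derivation:
t=0-2: P1@Q0 runs 2, rem=2, quantum used, demote→Q1. Q0=[P2,P3,P4] Q1=[P1] Q2=[]
t=2-4: P2@Q0 runs 2, rem=13, quantum used, demote→Q1. Q0=[P3,P4] Q1=[P1,P2] Q2=[]
t=4-6: P3@Q0 runs 2, rem=8, quantum used, demote→Q1. Q0=[P4] Q1=[P1,P2,P3] Q2=[]
t=6-8: P4@Q0 runs 2, rem=11, quantum used, demote→Q1. Q0=[] Q1=[P1,P2,P3,P4] Q2=[]
t=8-10: P1@Q1 runs 2, rem=0, completes. Q0=[] Q1=[P2,P3,P4] Q2=[]
t=10-15: P2@Q1 runs 5, rem=8, quantum used, demote→Q2. Q0=[] Q1=[P3,P4] Q2=[P2]
t=15-20: P3@Q1 runs 5, rem=3, quantum used, demote→Q2. Q0=[] Q1=[P4] Q2=[P2,P3]
t=20-25: P4@Q1 runs 5, rem=6, quantum used, demote→Q2. Q0=[] Q1=[] Q2=[P2,P3,P4]
t=25-33: P2@Q2 runs 8, rem=0, completes. Q0=[] Q1=[] Q2=[P3,P4]
t=33-36: P3@Q2 runs 3, rem=0, completes. Q0=[] Q1=[] Q2=[P4]
t=36-42: P4@Q2 runs 6, rem=0, completes. Q0=[] Q1=[] Q2=[]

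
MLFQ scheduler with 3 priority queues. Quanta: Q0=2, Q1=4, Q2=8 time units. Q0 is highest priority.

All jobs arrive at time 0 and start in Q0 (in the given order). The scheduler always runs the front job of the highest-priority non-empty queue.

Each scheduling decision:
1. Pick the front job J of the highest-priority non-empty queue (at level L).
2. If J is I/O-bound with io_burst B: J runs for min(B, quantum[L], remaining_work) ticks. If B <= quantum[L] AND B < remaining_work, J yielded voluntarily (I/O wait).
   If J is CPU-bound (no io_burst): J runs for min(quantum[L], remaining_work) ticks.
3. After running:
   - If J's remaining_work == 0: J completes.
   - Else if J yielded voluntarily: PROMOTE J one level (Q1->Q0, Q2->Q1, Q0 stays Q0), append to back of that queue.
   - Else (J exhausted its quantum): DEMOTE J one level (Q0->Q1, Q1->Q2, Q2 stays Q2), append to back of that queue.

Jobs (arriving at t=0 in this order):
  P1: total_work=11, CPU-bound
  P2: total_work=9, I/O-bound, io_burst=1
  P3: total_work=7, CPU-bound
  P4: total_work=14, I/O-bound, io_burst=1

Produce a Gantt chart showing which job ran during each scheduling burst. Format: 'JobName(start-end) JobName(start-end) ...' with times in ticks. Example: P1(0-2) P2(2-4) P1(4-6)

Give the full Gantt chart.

t=0-2: P1@Q0 runs 2, rem=9, quantum used, demote→Q1. Q0=[P2,P3,P4] Q1=[P1] Q2=[]
t=2-3: P2@Q0 runs 1, rem=8, I/O yield, promote→Q0. Q0=[P3,P4,P2] Q1=[P1] Q2=[]
t=3-5: P3@Q0 runs 2, rem=5, quantum used, demote→Q1. Q0=[P4,P2] Q1=[P1,P3] Q2=[]
t=5-6: P4@Q0 runs 1, rem=13, I/O yield, promote→Q0. Q0=[P2,P4] Q1=[P1,P3] Q2=[]
t=6-7: P2@Q0 runs 1, rem=7, I/O yield, promote→Q0. Q0=[P4,P2] Q1=[P1,P3] Q2=[]
t=7-8: P4@Q0 runs 1, rem=12, I/O yield, promote→Q0. Q0=[P2,P4] Q1=[P1,P3] Q2=[]
t=8-9: P2@Q0 runs 1, rem=6, I/O yield, promote→Q0. Q0=[P4,P2] Q1=[P1,P3] Q2=[]
t=9-10: P4@Q0 runs 1, rem=11, I/O yield, promote→Q0. Q0=[P2,P4] Q1=[P1,P3] Q2=[]
t=10-11: P2@Q0 runs 1, rem=5, I/O yield, promote→Q0. Q0=[P4,P2] Q1=[P1,P3] Q2=[]
t=11-12: P4@Q0 runs 1, rem=10, I/O yield, promote→Q0. Q0=[P2,P4] Q1=[P1,P3] Q2=[]
t=12-13: P2@Q0 runs 1, rem=4, I/O yield, promote→Q0. Q0=[P4,P2] Q1=[P1,P3] Q2=[]
t=13-14: P4@Q0 runs 1, rem=9, I/O yield, promote→Q0. Q0=[P2,P4] Q1=[P1,P3] Q2=[]
t=14-15: P2@Q0 runs 1, rem=3, I/O yield, promote→Q0. Q0=[P4,P2] Q1=[P1,P3] Q2=[]
t=15-16: P4@Q0 runs 1, rem=8, I/O yield, promote→Q0. Q0=[P2,P4] Q1=[P1,P3] Q2=[]
t=16-17: P2@Q0 runs 1, rem=2, I/O yield, promote→Q0. Q0=[P4,P2] Q1=[P1,P3] Q2=[]
t=17-18: P4@Q0 runs 1, rem=7, I/O yield, promote→Q0. Q0=[P2,P4] Q1=[P1,P3] Q2=[]
t=18-19: P2@Q0 runs 1, rem=1, I/O yield, promote→Q0. Q0=[P4,P2] Q1=[P1,P3] Q2=[]
t=19-20: P4@Q0 runs 1, rem=6, I/O yield, promote→Q0. Q0=[P2,P4] Q1=[P1,P3] Q2=[]
t=20-21: P2@Q0 runs 1, rem=0, completes. Q0=[P4] Q1=[P1,P3] Q2=[]
t=21-22: P4@Q0 runs 1, rem=5, I/O yield, promote→Q0. Q0=[P4] Q1=[P1,P3] Q2=[]
t=22-23: P4@Q0 runs 1, rem=4, I/O yield, promote→Q0. Q0=[P4] Q1=[P1,P3] Q2=[]
t=23-24: P4@Q0 runs 1, rem=3, I/O yield, promote→Q0. Q0=[P4] Q1=[P1,P3] Q2=[]
t=24-25: P4@Q0 runs 1, rem=2, I/O yield, promote→Q0. Q0=[P4] Q1=[P1,P3] Q2=[]
t=25-26: P4@Q0 runs 1, rem=1, I/O yield, promote→Q0. Q0=[P4] Q1=[P1,P3] Q2=[]
t=26-27: P4@Q0 runs 1, rem=0, completes. Q0=[] Q1=[P1,P3] Q2=[]
t=27-31: P1@Q1 runs 4, rem=5, quantum used, demote→Q2. Q0=[] Q1=[P3] Q2=[P1]
t=31-35: P3@Q1 runs 4, rem=1, quantum used, demote→Q2. Q0=[] Q1=[] Q2=[P1,P3]
t=35-40: P1@Q2 runs 5, rem=0, completes. Q0=[] Q1=[] Q2=[P3]
t=40-41: P3@Q2 runs 1, rem=0, completes. Q0=[] Q1=[] Q2=[]

Answer: P1(0-2) P2(2-3) P3(3-5) P4(5-6) P2(6-7) P4(7-8) P2(8-9) P4(9-10) P2(10-11) P4(11-12) P2(12-13) P4(13-14) P2(14-15) P4(15-16) P2(16-17) P4(17-18) P2(18-19) P4(19-20) P2(20-21) P4(21-22) P4(22-23) P4(23-24) P4(24-25) P4(25-26) P4(26-27) P1(27-31) P3(31-35) P1(35-40) P3(40-41)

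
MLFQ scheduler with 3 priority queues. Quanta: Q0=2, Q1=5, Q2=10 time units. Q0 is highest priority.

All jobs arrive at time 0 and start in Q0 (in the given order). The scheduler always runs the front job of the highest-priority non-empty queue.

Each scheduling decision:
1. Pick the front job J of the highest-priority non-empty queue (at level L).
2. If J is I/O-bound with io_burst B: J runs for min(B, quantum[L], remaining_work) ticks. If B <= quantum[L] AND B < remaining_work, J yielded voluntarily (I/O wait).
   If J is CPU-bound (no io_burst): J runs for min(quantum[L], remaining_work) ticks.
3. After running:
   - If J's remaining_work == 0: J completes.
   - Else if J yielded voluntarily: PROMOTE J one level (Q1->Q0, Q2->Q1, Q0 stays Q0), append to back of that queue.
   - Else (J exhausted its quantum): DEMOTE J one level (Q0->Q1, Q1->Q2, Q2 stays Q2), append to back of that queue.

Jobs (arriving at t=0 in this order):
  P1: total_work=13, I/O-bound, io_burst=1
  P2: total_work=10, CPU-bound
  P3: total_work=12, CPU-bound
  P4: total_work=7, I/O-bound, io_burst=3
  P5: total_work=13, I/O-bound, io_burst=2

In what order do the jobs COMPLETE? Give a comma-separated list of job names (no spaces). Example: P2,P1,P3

Answer: P5,P1,P4,P2,P3

Derivation:
t=0-1: P1@Q0 runs 1, rem=12, I/O yield, promote→Q0. Q0=[P2,P3,P4,P5,P1] Q1=[] Q2=[]
t=1-3: P2@Q0 runs 2, rem=8, quantum used, demote→Q1. Q0=[P3,P4,P5,P1] Q1=[P2] Q2=[]
t=3-5: P3@Q0 runs 2, rem=10, quantum used, demote→Q1. Q0=[P4,P5,P1] Q1=[P2,P3] Q2=[]
t=5-7: P4@Q0 runs 2, rem=5, quantum used, demote→Q1. Q0=[P5,P1] Q1=[P2,P3,P4] Q2=[]
t=7-9: P5@Q0 runs 2, rem=11, I/O yield, promote→Q0. Q0=[P1,P5] Q1=[P2,P3,P4] Q2=[]
t=9-10: P1@Q0 runs 1, rem=11, I/O yield, promote→Q0. Q0=[P5,P1] Q1=[P2,P3,P4] Q2=[]
t=10-12: P5@Q0 runs 2, rem=9, I/O yield, promote→Q0. Q0=[P1,P5] Q1=[P2,P3,P4] Q2=[]
t=12-13: P1@Q0 runs 1, rem=10, I/O yield, promote→Q0. Q0=[P5,P1] Q1=[P2,P3,P4] Q2=[]
t=13-15: P5@Q0 runs 2, rem=7, I/O yield, promote→Q0. Q0=[P1,P5] Q1=[P2,P3,P4] Q2=[]
t=15-16: P1@Q0 runs 1, rem=9, I/O yield, promote→Q0. Q0=[P5,P1] Q1=[P2,P3,P4] Q2=[]
t=16-18: P5@Q0 runs 2, rem=5, I/O yield, promote→Q0. Q0=[P1,P5] Q1=[P2,P3,P4] Q2=[]
t=18-19: P1@Q0 runs 1, rem=8, I/O yield, promote→Q0. Q0=[P5,P1] Q1=[P2,P3,P4] Q2=[]
t=19-21: P5@Q0 runs 2, rem=3, I/O yield, promote→Q0. Q0=[P1,P5] Q1=[P2,P3,P4] Q2=[]
t=21-22: P1@Q0 runs 1, rem=7, I/O yield, promote→Q0. Q0=[P5,P1] Q1=[P2,P3,P4] Q2=[]
t=22-24: P5@Q0 runs 2, rem=1, I/O yield, promote→Q0. Q0=[P1,P5] Q1=[P2,P3,P4] Q2=[]
t=24-25: P1@Q0 runs 1, rem=6, I/O yield, promote→Q0. Q0=[P5,P1] Q1=[P2,P3,P4] Q2=[]
t=25-26: P5@Q0 runs 1, rem=0, completes. Q0=[P1] Q1=[P2,P3,P4] Q2=[]
t=26-27: P1@Q0 runs 1, rem=5, I/O yield, promote→Q0. Q0=[P1] Q1=[P2,P3,P4] Q2=[]
t=27-28: P1@Q0 runs 1, rem=4, I/O yield, promote→Q0. Q0=[P1] Q1=[P2,P3,P4] Q2=[]
t=28-29: P1@Q0 runs 1, rem=3, I/O yield, promote→Q0. Q0=[P1] Q1=[P2,P3,P4] Q2=[]
t=29-30: P1@Q0 runs 1, rem=2, I/O yield, promote→Q0. Q0=[P1] Q1=[P2,P3,P4] Q2=[]
t=30-31: P1@Q0 runs 1, rem=1, I/O yield, promote→Q0. Q0=[P1] Q1=[P2,P3,P4] Q2=[]
t=31-32: P1@Q0 runs 1, rem=0, completes. Q0=[] Q1=[P2,P3,P4] Q2=[]
t=32-37: P2@Q1 runs 5, rem=3, quantum used, demote→Q2. Q0=[] Q1=[P3,P4] Q2=[P2]
t=37-42: P3@Q1 runs 5, rem=5, quantum used, demote→Q2. Q0=[] Q1=[P4] Q2=[P2,P3]
t=42-45: P4@Q1 runs 3, rem=2, I/O yield, promote→Q0. Q0=[P4] Q1=[] Q2=[P2,P3]
t=45-47: P4@Q0 runs 2, rem=0, completes. Q0=[] Q1=[] Q2=[P2,P3]
t=47-50: P2@Q2 runs 3, rem=0, completes. Q0=[] Q1=[] Q2=[P3]
t=50-55: P3@Q2 runs 5, rem=0, completes. Q0=[] Q1=[] Q2=[]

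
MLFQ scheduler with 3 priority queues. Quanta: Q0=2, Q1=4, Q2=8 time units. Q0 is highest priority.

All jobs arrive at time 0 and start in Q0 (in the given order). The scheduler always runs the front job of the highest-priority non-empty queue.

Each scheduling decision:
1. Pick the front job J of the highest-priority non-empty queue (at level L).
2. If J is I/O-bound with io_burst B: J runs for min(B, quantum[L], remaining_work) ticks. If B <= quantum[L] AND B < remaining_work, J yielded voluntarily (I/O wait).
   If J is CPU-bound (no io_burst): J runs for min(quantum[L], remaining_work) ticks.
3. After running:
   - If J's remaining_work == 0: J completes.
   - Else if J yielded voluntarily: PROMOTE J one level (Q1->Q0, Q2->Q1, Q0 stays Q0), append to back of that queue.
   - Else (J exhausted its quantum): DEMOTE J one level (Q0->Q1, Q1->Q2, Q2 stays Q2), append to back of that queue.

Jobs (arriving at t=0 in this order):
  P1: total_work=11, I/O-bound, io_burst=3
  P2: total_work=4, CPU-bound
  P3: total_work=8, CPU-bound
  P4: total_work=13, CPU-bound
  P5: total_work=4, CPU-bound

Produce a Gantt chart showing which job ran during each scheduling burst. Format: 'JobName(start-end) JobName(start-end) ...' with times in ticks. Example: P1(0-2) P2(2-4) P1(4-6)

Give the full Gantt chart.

t=0-2: P1@Q0 runs 2, rem=9, quantum used, demote→Q1. Q0=[P2,P3,P4,P5] Q1=[P1] Q2=[]
t=2-4: P2@Q0 runs 2, rem=2, quantum used, demote→Q1. Q0=[P3,P4,P5] Q1=[P1,P2] Q2=[]
t=4-6: P3@Q0 runs 2, rem=6, quantum used, demote→Q1. Q0=[P4,P5] Q1=[P1,P2,P3] Q2=[]
t=6-8: P4@Q0 runs 2, rem=11, quantum used, demote→Q1. Q0=[P5] Q1=[P1,P2,P3,P4] Q2=[]
t=8-10: P5@Q0 runs 2, rem=2, quantum used, demote→Q1. Q0=[] Q1=[P1,P2,P3,P4,P5] Q2=[]
t=10-13: P1@Q1 runs 3, rem=6, I/O yield, promote→Q0. Q0=[P1] Q1=[P2,P3,P4,P5] Q2=[]
t=13-15: P1@Q0 runs 2, rem=4, quantum used, demote→Q1. Q0=[] Q1=[P2,P3,P4,P5,P1] Q2=[]
t=15-17: P2@Q1 runs 2, rem=0, completes. Q0=[] Q1=[P3,P4,P5,P1] Q2=[]
t=17-21: P3@Q1 runs 4, rem=2, quantum used, demote→Q2. Q0=[] Q1=[P4,P5,P1] Q2=[P3]
t=21-25: P4@Q1 runs 4, rem=7, quantum used, demote→Q2. Q0=[] Q1=[P5,P1] Q2=[P3,P4]
t=25-27: P5@Q1 runs 2, rem=0, completes. Q0=[] Q1=[P1] Q2=[P3,P4]
t=27-30: P1@Q1 runs 3, rem=1, I/O yield, promote→Q0. Q0=[P1] Q1=[] Q2=[P3,P4]
t=30-31: P1@Q0 runs 1, rem=0, completes. Q0=[] Q1=[] Q2=[P3,P4]
t=31-33: P3@Q2 runs 2, rem=0, completes. Q0=[] Q1=[] Q2=[P4]
t=33-40: P4@Q2 runs 7, rem=0, completes. Q0=[] Q1=[] Q2=[]

Answer: P1(0-2) P2(2-4) P3(4-6) P4(6-8) P5(8-10) P1(10-13) P1(13-15) P2(15-17) P3(17-21) P4(21-25) P5(25-27) P1(27-30) P1(30-31) P3(31-33) P4(33-40)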